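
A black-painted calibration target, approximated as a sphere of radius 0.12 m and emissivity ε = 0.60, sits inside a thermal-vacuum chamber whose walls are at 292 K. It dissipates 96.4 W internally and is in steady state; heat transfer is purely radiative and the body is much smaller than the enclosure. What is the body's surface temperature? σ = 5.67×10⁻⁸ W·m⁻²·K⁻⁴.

T ≈ 389 K

For a small grey body in a large enclosure, net radiated power = εσA(T⁴ − T_w⁴).
Steady state: P = εσA(T⁴ − T_w⁴) with A = 4πr² = 0.1810 m².
T⁴ = P/(εσA) + T_w⁴ = 96.4/(0.60·5.67×10⁻⁸·0.1810) + (292)⁴
    = 1.566×10¹⁰ + 7.270×10⁹ = 2.293×10¹⁰ K⁴.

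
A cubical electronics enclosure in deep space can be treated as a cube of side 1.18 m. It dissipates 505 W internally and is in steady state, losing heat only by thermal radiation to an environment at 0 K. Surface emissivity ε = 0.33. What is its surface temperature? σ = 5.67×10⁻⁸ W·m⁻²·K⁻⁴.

T ≈ 238 K

Steady state: internal power = radiated power, P = εσA T⁴.
Radiating area A = 6L² = 8.354 m².
T⁴ = P/(εσA) = 505/(0.33·5.67×10⁻⁸·8.354) = 3.231×10⁹ K⁴.
T = (3.231×10⁹)^(1/4).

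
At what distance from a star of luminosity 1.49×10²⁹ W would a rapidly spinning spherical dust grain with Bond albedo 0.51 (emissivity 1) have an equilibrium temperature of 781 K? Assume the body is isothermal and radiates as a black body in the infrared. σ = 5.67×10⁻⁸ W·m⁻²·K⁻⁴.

d ≈ 2.62×10¹¹ m

For an isothermal black-emitting sphere, (1−a)S·πr² = σ·4πr²·T⁴ ⇒ S = 4σT⁴/(1−a).
S = 4·5.67×10⁻⁸·(781)⁴/0.490 = 1.722×10⁵ W/m².
Flux falls as S = L/(4πd²), so d = √(L/(4πS)) = √(1.49×10²⁹/(4π·1.722×10⁵)).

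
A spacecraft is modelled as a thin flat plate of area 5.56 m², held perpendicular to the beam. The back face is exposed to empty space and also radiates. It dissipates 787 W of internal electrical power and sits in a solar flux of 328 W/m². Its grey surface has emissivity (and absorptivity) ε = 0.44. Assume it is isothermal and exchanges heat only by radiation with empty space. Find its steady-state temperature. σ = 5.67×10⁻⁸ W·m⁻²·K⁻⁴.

At steady state, absorbed solar power + internal power = radiated power.
Absorbed: α·S·A_cross = 0.44·328·5.560 = 802.4 W (cross-section A).
Total input = 802.4 + 787 = 1589 W.
Radiated: εσ·A_surf·T⁴ with A_surf = 2A = 11.12 m².
T⁴ = 1589/(0.44·5.67×10⁻⁸·11.12) = 5.729×10⁹ K⁴.

T ≈ 275 K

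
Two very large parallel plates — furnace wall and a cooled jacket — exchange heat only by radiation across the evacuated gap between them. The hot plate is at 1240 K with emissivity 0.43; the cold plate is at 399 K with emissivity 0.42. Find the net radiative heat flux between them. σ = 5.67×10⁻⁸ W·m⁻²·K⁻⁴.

For two infinite grey parallel plates, q = σ(T₁⁴ − T₂⁴)/(1/ε₁ + 1/ε₂ − 1).
T₁⁴ − T₂⁴ = 2.364×10¹² − 2.534×10¹⁰ = 2.339×10¹² K⁴.
1/ε₁ + 1/ε₂ − 1 = 2.326 + 2.381 − 1 = 3.707.
q = 5.67×10⁻⁸ × 2.339×10¹² / 3.707.

q ≈ 35800 W/m²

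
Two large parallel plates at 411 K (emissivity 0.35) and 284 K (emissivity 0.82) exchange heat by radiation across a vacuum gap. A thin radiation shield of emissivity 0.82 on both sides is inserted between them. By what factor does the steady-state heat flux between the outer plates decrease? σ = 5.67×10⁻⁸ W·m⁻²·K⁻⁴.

Without shield: q₀ = σΔ(T⁴)/(1/ε₁+1/ε₂−1) with denominator 3.077.
With shield the two gaps are in series; the resistances add: (1/ε₁+1/ε_s−1)+(1/ε_s+1/ε₂−1) = 3.077+1.439 = 4.516.
Heat-flux ratio q₀/q = 4.516/3.077.

factor ≈ 1.47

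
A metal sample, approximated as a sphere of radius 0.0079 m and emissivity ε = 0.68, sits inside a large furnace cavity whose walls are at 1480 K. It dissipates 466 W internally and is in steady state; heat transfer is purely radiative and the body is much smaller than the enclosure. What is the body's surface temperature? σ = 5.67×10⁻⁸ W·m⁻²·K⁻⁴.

For a small grey body in a large enclosure, net radiated power = εσA(T⁴ − T_w⁴).
Steady state: P = εσA(T⁴ − T_w⁴) with A = 4πr² = 7.843×10⁻⁴ m².
T⁴ = P/(εσA) + T_w⁴ = 466/(0.68·5.67×10⁻⁸·7.843×10⁻⁴) + (1480)⁴
    = 1.541×10¹³ + 4.798×10¹² = 2.021×10¹³ K⁴.

T ≈ 2120 K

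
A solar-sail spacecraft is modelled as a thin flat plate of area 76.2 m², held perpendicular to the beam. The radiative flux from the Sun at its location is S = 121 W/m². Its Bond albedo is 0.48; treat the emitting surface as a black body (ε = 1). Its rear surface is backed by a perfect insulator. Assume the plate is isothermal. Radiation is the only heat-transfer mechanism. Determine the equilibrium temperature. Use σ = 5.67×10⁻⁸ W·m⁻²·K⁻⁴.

At equilibrium, absorbed power = emitted power.
Absorbing cross-section = A = 76.20 m²; emitting surface = A = 76.20 m² (ratio 1).
(1−a)S·A_cross = εσ·A_surf·T⁴  ⇒  T⁴ = (1−a)S/(1σ).
T⁴ = 0.520·121/(1·5.67×10⁻⁸) = 1.110×10⁹ K⁴.
T = (1.110×10⁹)^(1/4).

T ≈ 183 K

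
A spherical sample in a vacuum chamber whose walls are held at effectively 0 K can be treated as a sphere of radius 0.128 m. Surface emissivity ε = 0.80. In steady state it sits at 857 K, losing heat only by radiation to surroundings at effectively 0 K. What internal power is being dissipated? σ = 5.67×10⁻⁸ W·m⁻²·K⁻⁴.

Steady state: P = εσA T⁴.
A = 4πr² = 0.2059 m²; T⁴ = (857)⁴ = 5.394×10¹¹ K⁴.
P = 0.80 × 5.67×10⁻⁸ × 0.2059 × 5.394×10¹¹.

P ≈ 5040 W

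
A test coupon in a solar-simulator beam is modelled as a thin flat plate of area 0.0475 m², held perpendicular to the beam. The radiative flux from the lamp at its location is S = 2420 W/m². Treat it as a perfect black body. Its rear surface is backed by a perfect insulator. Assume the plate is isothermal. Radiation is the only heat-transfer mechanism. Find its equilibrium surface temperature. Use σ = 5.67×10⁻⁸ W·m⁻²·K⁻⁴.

At equilibrium, absorbed power = emitted power.
Absorbing cross-section = A = 0.04750 m²; emitting surface = A = 0.04750 m² (ratio 1).
S·A_cross = εσ·A_surf·T⁴  ⇒  T⁴ = S/(1σ).
T⁴ = 1.00·2420/(1·5.67×10⁻⁸) = 4.268×10¹⁰ K⁴.
T = (4.268×10¹⁰)^(1/4).

T ≈ 455 K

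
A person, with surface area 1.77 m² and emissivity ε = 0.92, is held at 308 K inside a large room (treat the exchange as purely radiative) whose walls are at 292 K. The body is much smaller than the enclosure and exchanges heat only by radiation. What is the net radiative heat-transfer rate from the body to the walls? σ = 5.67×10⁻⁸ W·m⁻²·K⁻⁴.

For a small grey body in a large enclosure: P_net = εσA(T_body⁴ − T_wall⁴).
A = 1.77 m²; T_body⁴ − T_wall⁴ = 8.999×10⁹ − 7.270×10⁹ = 1.729×10⁹ K⁴.
|P_net| = 0.92·5.67×10⁻⁸·1.770·1.729×10⁹.

P_net ≈ 160 W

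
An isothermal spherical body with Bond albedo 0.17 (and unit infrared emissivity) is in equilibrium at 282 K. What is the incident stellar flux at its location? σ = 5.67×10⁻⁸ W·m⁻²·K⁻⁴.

S ≈ 1730 W/m²

(1−a)S·πr² = σ·4πr²·T⁴ ⇒ S = 4σT⁴/(1−a).
S = 4·5.67×10⁻⁸·6.324×10⁹/0.830.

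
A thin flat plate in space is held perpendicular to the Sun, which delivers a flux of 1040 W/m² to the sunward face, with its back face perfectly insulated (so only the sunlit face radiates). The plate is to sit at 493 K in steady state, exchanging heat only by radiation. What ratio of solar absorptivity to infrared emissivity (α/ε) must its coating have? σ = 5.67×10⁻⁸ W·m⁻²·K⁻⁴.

α/ε ≈ 3.22

Balance: αS·A = εσ·1A·T⁴ ⇒ α/ε = σT⁴/S.
α/ε = 5.67×10⁻⁸·(493)⁴/1040 = 5.67×10⁻⁸·5.907×10¹⁰/1040.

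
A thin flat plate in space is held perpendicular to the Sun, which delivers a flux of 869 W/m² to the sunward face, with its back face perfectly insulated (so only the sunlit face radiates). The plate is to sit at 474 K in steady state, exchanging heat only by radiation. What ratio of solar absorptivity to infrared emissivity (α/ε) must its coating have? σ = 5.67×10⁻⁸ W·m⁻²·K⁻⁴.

α/ε ≈ 3.29

Balance: αS·A = εσ·1A·T⁴ ⇒ α/ε = σT⁴/S.
α/ε = 5.67×10⁻⁸·(474)⁴/869 = 5.67×10⁻⁸·5.048×10¹⁰/869.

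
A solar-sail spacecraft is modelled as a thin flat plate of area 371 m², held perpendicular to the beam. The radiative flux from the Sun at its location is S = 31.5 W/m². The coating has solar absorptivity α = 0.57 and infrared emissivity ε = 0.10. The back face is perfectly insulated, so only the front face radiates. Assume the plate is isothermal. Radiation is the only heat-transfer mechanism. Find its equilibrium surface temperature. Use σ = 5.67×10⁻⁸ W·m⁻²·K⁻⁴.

At equilibrium, absorbed power = emitted power.
Absorbing cross-section = A = 371.0 m²; emitting surface = A = 371.0 m² (ratio 1).
αS·A_cross = εσ·A_surf·T⁴  ⇒  T⁴ = αS/(ε·1σ).
T⁴ = 0.570·31.5/(0.10·1·5.67×10⁻⁸) = 3.167×10⁹ K⁴.
T = (3.167×10⁹)^(1/4).

T ≈ 237 K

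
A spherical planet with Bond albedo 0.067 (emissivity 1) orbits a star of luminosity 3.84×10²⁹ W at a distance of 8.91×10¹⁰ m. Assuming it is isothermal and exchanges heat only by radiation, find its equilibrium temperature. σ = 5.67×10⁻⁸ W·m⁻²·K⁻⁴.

T ≈ 1990 K

First find the stellar flux at distance d: S = L/(4πd²) = 3.84×10²⁹/(4π·(8.91×10¹⁰)²) = 3.849×10⁶ W/m².
For an isothermal sphere, absorbed (1−a)S·πr² = emitted σ·4πr²·T⁴, so T⁴ = (1−a)S/(4σ).
T⁴ = 0.933·3.849×10⁶/(4·5.67×10⁻⁸) = 1.583×10¹³ K⁴.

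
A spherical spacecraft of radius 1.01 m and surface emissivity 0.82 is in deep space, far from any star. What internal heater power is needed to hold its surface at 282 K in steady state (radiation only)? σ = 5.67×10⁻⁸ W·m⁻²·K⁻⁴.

P ≈ 3770 W

P = εσ·4πr²·T⁴.
4πr² = 12.82 m²; T⁴ = 6.324×10⁹ K⁴.
P = 0.82·5.67×10⁻⁸·12.82·6.324×10⁹.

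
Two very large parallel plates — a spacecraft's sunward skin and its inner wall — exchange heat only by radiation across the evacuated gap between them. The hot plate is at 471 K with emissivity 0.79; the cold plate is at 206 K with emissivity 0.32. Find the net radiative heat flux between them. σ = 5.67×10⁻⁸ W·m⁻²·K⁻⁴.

For two infinite grey parallel plates, q = σ(T₁⁴ − T₂⁴)/(1/ε₁ + 1/ε₂ − 1).
T₁⁴ − T₂⁴ = 4.921×10¹⁰ − 1.801×10⁹ = 4.741×10¹⁰ K⁴.
1/ε₁ + 1/ε₂ − 1 = 1.266 + 3.125 − 1 = 3.391.
q = 5.67×10⁻⁸ × 4.741×10¹⁰ / 3.391.

q ≈ 793 W/m²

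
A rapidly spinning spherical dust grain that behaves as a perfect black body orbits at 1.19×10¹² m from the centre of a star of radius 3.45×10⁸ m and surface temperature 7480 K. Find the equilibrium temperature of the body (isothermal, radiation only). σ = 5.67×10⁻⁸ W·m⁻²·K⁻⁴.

The star's surface emits σT_*⁴; at distance d the flux is S = σT_*⁴(R_*/d)².
S = 5.67×10⁻⁸·(7480)⁴·(3.45×10⁸/1.19×10¹²)² = 14.92 W/m².
For an isothermal sphere T⁴ = (1−a)S/(4σ) = 6.578×10⁷ K⁴.

T ≈ 90.1 K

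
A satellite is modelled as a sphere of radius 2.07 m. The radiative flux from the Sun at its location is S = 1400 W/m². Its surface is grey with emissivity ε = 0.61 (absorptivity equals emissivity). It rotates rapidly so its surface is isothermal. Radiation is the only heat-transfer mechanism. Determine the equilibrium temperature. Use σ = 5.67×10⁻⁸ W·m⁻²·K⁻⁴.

T ≈ 280 K

At equilibrium, absorbed power = emitted power.
Absorbing cross-section = πr² = 13.46 m²; emitting surface = 4πr² = 53.85 m² (ratio 4).
εS·A_cross = εσ·A_surf·T⁴  ⇒  T⁴ = S/(4σ)   (ε cancels).
T⁴ = 1400/(4·5.67×10⁻⁸) = 6.173×10⁹ K⁴.
T = (6.173×10⁹)^(1/4).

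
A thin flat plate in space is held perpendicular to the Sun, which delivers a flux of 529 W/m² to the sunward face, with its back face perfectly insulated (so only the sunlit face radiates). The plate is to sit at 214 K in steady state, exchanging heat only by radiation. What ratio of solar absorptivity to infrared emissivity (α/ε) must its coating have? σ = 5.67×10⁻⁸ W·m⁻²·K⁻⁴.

Balance: αS·A = εσ·1A·T⁴ ⇒ α/ε = σT⁴/S.
α/ε = 5.67×10⁻⁸·(214)⁴/529 = 5.67×10⁻⁸·2.097×10⁹/529.

α/ε ≈ 0.225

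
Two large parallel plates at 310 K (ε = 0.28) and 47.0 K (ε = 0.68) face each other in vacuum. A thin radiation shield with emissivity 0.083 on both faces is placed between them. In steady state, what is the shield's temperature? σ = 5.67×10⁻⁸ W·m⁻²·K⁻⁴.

In steady state the net flux on the hot side equals that on the cold side.
σ(T₁⁴−T_s⁴)/D₁ = σ(T_s⁴−T₂⁴)/D₂, with D₁ = 1/ε₁+1/ε_s−1 = 14.62, D₂ = 1/ε_s+1/ε₂−1 = 12.52.
Solve for T_s⁴: T_s⁴ = (D₂·T₁⁴ + D₁·T₂⁴)/(D₁+D₂) = 4.263×10⁹ K⁴.

T_s ≈ 256 K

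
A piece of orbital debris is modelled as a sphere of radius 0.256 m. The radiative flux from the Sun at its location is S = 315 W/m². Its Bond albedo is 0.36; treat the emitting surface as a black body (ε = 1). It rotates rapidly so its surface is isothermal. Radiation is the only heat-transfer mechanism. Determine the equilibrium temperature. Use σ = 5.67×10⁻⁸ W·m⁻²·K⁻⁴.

T ≈ 173 K

At equilibrium, absorbed power = emitted power.
Absorbing cross-section = πr² = 0.2059 m²; emitting surface = 4πr² = 0.8235 m² (ratio 4).
(1−a)S·A_cross = εσ·A_surf·T⁴  ⇒  T⁴ = (1−a)S/(4σ).
T⁴ = 0.640·315/(4·5.67×10⁻⁸) = 8.889×10⁸ K⁴.
T = (8.889×10⁸)^(1/4).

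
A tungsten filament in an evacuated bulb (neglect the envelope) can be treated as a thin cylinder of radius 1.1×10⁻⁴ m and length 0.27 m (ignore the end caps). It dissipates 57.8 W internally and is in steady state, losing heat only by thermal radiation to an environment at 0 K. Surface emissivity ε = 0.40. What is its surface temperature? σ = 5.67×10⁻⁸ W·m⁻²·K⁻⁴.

T ≈ 1920 K

Steady state: internal power = radiated power, P = εσA T⁴.
Radiating area A = 2πrL = 1.866×10⁻⁴ m².
T⁴ = P/(εσA) = 57.8/(0.40·5.67×10⁻⁸·1.866×10⁻⁴) = 1.366×10¹³ K⁴.
T = (1.366×10¹³)^(1/4).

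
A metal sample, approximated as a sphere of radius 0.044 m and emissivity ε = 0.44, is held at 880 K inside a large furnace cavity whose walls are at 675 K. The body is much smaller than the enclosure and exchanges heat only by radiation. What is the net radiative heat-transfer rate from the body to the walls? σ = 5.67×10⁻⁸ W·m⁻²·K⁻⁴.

For a small grey body in a large enclosure: P_net = εσA(T_body⁴ − T_wall⁴).
A = 4πr² = 0.02433 m²; T_body⁴ − T_wall⁴ = 5.997×10¹¹ − 2.076×10¹¹ = 3.921×10¹¹ K⁴.
|P_net| = 0.44·5.67×10⁻⁸·0.02433·3.921×10¹¹.

P_net ≈ 238 W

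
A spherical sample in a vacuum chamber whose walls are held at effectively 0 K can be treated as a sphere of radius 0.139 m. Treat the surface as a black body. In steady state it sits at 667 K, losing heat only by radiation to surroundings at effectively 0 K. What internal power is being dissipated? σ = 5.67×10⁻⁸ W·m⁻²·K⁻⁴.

Steady state: P = εσA T⁴.
A = 4πr² = 0.2428 m²; T⁴ = (667)⁴ = 1.979×10¹¹ K⁴.
P = 1.0 × 5.67×10⁻⁸ × 0.2428 × 1.979×10¹¹.

P ≈ 2720 W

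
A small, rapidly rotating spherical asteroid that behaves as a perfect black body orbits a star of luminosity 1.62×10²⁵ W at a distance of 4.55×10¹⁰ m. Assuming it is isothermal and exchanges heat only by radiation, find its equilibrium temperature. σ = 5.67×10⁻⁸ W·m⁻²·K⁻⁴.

First find the stellar flux at distance d: S = L/(4πd²) = 1.62×10²⁵/(4π·(4.55×10¹⁰)²) = 622.7 W/m².
For an isothermal sphere, absorbed (1−a)S·πr² = emitted σ·4πr²·T⁴, so T⁴ = (1−a)S/(4σ).
T⁴ = 1.00·622.7/(4·5.67×10⁻⁸) = 2.746×10⁹ K⁴.

T ≈ 229 K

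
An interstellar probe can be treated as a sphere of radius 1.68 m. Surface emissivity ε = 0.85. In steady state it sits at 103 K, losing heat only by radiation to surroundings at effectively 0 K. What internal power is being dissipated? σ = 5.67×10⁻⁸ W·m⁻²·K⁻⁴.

Steady state: P = εσA T⁴.
A = 4πr² = 35.47 m²; T⁴ = (103)⁴ = 1.126×10⁸ K⁴.
P = 0.85 × 5.67×10⁻⁸ × 35.47 × 1.126×10⁸.

P ≈ 192 W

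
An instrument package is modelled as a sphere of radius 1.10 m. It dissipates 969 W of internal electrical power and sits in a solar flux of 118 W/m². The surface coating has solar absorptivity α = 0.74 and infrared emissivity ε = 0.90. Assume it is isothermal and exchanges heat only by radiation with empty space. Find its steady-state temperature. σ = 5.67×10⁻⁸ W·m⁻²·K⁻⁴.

At steady state, absorbed solar power + internal power = radiated power.
Absorbed: α·S·A_cross = 0.74·118·3.801 = 331.9 W (cross-section πr²).
Total input = 331.9 + 969 = 1301 W.
Radiated: εσ·A_surf·T⁴ with A_surf = 4πr² = 15.21 m².
T⁴ = 1301/(0.90·5.67×10⁻⁸·15.21) = 1.677×10⁹ K⁴.

T ≈ 202 K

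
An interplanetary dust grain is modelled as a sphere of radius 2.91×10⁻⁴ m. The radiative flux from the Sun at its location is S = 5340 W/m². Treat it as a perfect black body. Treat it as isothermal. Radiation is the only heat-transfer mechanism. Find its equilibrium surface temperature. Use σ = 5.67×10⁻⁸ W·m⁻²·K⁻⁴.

At equilibrium, absorbed power = emitted power.
Absorbing cross-section = πr² = 2.660×10⁻⁷ m²; emitting surface = 4πr² = 1.064×10⁻⁶ m² (ratio 4).
S·A_cross = εσ·A_surf·T⁴  ⇒  T⁴ = S/(4σ).
T⁴ = 1.00·5340/(4·5.67×10⁻⁸) = 2.354×10¹⁰ K⁴.
T = (2.354×10¹⁰)^(1/4).

T ≈ 392 K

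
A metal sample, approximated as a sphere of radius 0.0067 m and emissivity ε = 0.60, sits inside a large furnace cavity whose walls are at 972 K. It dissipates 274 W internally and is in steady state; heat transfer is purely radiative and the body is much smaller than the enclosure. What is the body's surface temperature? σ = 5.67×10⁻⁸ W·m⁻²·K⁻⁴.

For a small grey body in a large enclosure, net radiated power = εσA(T⁴ − T_w⁴).
Steady state: P = εσA(T⁴ − T_w⁴) with A = 4πr² = 5.641×10⁻⁴ m².
T⁴ = P/(εσA) + T_w⁴ = 274/(0.60·5.67×10⁻⁸·5.641×10⁻⁴) + (972)⁴
    = 1.428×10¹³ + 8.926×10¹¹ = 1.517×10¹³ K⁴.

T ≈ 1970 K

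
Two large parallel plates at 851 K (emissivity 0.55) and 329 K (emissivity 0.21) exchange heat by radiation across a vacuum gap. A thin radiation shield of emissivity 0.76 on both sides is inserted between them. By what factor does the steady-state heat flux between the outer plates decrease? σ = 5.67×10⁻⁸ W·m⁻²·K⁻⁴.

factor ≈ 1.29

Without shield: q₀ = σΔ(T⁴)/(1/ε₁+1/ε₂−1) with denominator 5.580.
With shield the two gaps are in series; the resistances add: (1/ε₁+1/ε_s−1)+(1/ε_s+1/ε₂−1) = 2.134+5.078 = 7.212.
Heat-flux ratio q₀/q = 7.212/5.580.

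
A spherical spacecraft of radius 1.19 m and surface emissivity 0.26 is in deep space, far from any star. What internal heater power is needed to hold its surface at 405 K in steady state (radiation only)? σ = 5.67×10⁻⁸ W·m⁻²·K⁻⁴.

P = εσ·4πr²·T⁴.
4πr² = 17.80 m²; T⁴ = 2.690×10¹⁰ K⁴.
P = 0.26·5.67×10⁻⁸·17.80·2.690×10¹⁰.

P ≈ 7060 W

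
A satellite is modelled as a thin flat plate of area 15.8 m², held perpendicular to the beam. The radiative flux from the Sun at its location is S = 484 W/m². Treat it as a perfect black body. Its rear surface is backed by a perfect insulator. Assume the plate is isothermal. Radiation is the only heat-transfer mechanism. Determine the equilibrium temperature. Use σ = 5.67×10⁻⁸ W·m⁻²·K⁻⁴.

T ≈ 304 K

At equilibrium, absorbed power = emitted power.
Absorbing cross-section = A = 15.80 m²; emitting surface = A = 15.80 m² (ratio 1).
S·A_cross = εσ·A_surf·T⁴  ⇒  T⁴ = S/(1σ).
T⁴ = 1.00·484/(1·5.67×10⁻⁸) = 8.536×10⁹ K⁴.
T = (8.536×10⁹)^(1/4).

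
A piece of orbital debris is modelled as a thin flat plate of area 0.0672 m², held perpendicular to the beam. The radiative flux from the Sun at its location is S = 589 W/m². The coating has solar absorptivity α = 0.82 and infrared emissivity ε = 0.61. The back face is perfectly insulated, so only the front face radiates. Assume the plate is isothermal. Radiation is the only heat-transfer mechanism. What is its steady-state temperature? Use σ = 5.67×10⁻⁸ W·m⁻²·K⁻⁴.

At equilibrium, absorbed power = emitted power.
Absorbing cross-section = A = 0.06720 m²; emitting surface = A = 0.06720 m² (ratio 1).
αS·A_cross = εσ·A_surf·T⁴  ⇒  T⁴ = αS/(ε·1σ).
T⁴ = 0.820·589/(0.61·1·5.67×10⁻⁸) = 1.396×10¹⁰ K⁴.
T = (1.396×10¹⁰)^(1/4).

T ≈ 344 K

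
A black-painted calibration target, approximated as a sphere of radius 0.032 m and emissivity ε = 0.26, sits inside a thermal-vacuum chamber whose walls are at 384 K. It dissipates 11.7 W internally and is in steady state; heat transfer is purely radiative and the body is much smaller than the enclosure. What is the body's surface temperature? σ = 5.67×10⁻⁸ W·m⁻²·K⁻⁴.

T ≈ 537 K

For a small grey body in a large enclosure, net radiated power = εσA(T⁴ − T_w⁴).
Steady state: P = εσA(T⁴ − T_w⁴) with A = 4πr² = 0.01287 m².
T⁴ = P/(εσA) + T_w⁴ = 11.7/(0.26·5.67×10⁻⁸·0.01287) + (384)⁴
    = 6.168×10¹⁰ + 2.174×10¹⁰ = 8.342×10¹⁰ K⁴.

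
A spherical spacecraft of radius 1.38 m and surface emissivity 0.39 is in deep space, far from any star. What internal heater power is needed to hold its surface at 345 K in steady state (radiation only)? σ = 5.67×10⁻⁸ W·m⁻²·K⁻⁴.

P = εσ·4πr²·T⁴.
4πr² = 23.93 m²; T⁴ = 1.417×10¹⁰ K⁴.
P = 0.39·5.67×10⁻⁸·23.93·1.417×10¹⁰.

P ≈ 7500 W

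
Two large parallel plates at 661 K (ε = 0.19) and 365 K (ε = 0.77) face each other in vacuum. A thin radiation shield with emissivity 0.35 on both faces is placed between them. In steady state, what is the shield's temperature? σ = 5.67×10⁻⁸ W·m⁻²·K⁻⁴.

T_s ≈ 516 K

In steady state the net flux on the hot side equals that on the cold side.
σ(T₁⁴−T_s⁴)/D₁ = σ(T_s⁴−T₂⁴)/D₂, with D₁ = 1/ε₁+1/ε_s−1 = 7.120, D₂ = 1/ε_s+1/ε₂−1 = 3.156.
Solve for T_s⁴: T_s⁴ = (D₂·T₁⁴ + D₁·T₂⁴)/(D₁+D₂) = 7.092×10¹⁰ K⁴.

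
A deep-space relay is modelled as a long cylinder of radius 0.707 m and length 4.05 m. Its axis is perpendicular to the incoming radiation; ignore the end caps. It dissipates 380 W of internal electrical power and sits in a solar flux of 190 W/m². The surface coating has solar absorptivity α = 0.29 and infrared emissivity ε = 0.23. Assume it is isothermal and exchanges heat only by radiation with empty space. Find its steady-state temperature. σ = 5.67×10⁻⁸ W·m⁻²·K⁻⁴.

At steady state, absorbed solar power + internal power = radiated power.
Absorbed: α·S·A_cross = 0.29·190·5.727 = 315.5 W (cross-section 2rL).
Total input = 315.5 + 380 = 695.5 W.
Radiated: εσ·A_surf·T⁴ with A_surf = 2πrL = 17.99 m².
T⁴ = 695.5/(0.23·5.67×10⁻⁸·17.99) = 2.965×10⁹ K⁴.

T ≈ 233 K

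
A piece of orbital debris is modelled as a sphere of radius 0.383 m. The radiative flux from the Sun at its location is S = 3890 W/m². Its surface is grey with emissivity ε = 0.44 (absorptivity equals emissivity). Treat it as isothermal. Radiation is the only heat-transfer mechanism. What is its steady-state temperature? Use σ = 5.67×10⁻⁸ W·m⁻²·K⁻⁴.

At equilibrium, absorbed power = emitted power.
Absorbing cross-section = πr² = 0.4608 m²; emitting surface = 4πr² = 1.843 m² (ratio 4).
εS·A_cross = εσ·A_surf·T⁴  ⇒  T⁴ = S/(4σ)   (ε cancels).
T⁴ = 3890/(4·5.67×10⁻⁸) = 1.715×10¹⁰ K⁴.
T = (1.715×10¹⁰)^(1/4).

T ≈ 362 K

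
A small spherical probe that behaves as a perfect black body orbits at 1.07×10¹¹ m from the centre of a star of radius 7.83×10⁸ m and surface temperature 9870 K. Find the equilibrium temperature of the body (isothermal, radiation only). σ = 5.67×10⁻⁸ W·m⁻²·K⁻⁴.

T ≈ 597 K

The star's surface emits σT_*⁴; at distance d the flux is S = σT_*⁴(R_*/d)².
S = 5.67×10⁻⁸·(9870)⁴·(7.83×10⁸/1.07×10¹¹)² = 28810 W/m².
For an isothermal sphere T⁴ = (1−a)S/(4σ) = 1.270×10¹¹ K⁴.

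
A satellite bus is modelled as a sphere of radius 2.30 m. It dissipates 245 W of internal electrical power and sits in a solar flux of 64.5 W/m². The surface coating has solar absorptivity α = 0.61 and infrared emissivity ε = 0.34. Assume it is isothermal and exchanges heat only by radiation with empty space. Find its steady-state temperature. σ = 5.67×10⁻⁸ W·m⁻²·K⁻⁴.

T ≈ 163 K

At steady state, absorbed solar power + internal power = radiated power.
Absorbed: α·S·A_cross = 0.61·64.5·16.62 = 653.9 W (cross-section πr²).
Total input = 653.9 + 245 = 898.9 W.
Radiated: εσ·A_surf·T⁴ with A_surf = 4πr² = 66.48 m².
T⁴ = 898.9/(0.34·5.67×10⁻⁸·66.48) = 7.014×10⁸ K⁴.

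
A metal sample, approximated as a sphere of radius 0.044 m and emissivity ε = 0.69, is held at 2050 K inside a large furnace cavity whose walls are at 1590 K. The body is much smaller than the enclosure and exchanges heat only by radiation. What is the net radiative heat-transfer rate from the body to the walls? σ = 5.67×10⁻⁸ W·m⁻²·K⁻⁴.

For a small grey body in a large enclosure: P_net = εσA(T_body⁴ − T_wall⁴).
A = 4πr² = 0.02433 m²; T_body⁴ − T_wall⁴ = 1.766×10¹³ − 6.391×10¹² = 1.127×10¹³ K⁴.
|P_net| = 0.69·5.67×10⁻⁸·0.02433·1.127×10¹³.

P_net ≈ 10700 W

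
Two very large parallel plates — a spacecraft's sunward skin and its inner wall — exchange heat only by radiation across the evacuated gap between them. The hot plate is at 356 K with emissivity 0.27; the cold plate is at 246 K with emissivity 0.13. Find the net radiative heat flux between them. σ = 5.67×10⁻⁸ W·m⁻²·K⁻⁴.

q ≈ 67.6 W/m²

For two infinite grey parallel plates, q = σ(T₁⁴ − T₂⁴)/(1/ε₁ + 1/ε₂ − 1).
T₁⁴ − T₂⁴ = 1.606×10¹⁰ − 3.662×10⁹ = 1.240×10¹⁰ K⁴.
1/ε₁ + 1/ε₂ − 1 = 3.704 + 7.692 − 1 = 10.40.
q = 5.67×10⁻⁸ × 1.240×10¹⁰ / 10.40.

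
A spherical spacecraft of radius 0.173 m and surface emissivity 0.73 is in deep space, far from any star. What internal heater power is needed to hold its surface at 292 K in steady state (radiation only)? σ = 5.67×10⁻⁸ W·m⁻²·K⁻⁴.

P = εσ·4πr²·T⁴.
4πr² = 0.3761 m²; T⁴ = 7.270×10⁹ K⁴.
P = 0.73·5.67×10⁻⁸·0.3761·7.270×10⁹.

P ≈ 113 W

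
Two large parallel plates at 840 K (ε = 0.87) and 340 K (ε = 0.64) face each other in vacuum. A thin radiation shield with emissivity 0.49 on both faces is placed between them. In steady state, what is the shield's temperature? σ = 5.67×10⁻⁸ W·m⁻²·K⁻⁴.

T_s ≈ 725 K

In steady state the net flux on the hot side equals that on the cold side.
σ(T₁⁴−T_s⁴)/D₁ = σ(T_s⁴−T₂⁴)/D₂, with D₁ = 1/ε₁+1/ε_s−1 = 2.190, D₂ = 1/ε_s+1/ε₂−1 = 2.603.
Solve for T_s⁴: T_s⁴ = (D₂·T₁⁴ + D₁·T₂⁴)/(D₁+D₂) = 2.765×10¹¹ K⁴.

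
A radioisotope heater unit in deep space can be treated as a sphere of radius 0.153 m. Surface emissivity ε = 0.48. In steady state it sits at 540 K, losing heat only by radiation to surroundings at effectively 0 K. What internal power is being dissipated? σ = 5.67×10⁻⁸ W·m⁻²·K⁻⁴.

Steady state: P = εσA T⁴.
A = 4πr² = 0.2942 m²; T⁴ = (540)⁴ = 8.503×10¹⁰ K⁴.
P = 0.48 × 5.67×10⁻⁸ × 0.2942 × 8.503×10¹⁰.

P ≈ 681 W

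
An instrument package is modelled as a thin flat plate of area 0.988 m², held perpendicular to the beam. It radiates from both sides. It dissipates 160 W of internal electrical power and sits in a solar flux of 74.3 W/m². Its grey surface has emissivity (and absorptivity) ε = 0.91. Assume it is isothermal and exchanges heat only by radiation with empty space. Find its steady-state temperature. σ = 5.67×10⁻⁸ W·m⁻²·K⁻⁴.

T ≈ 217 K

At steady state, absorbed solar power + internal power = radiated power.
Absorbed: α·S·A_cross = 0.91·74.3·0.9880 = 66.80 W (cross-section A).
Total input = 66.80 + 160 = 226.8 W.
Radiated: εσ·A_surf·T⁴ with A_surf = 2A = 1.976 m².
T⁴ = 226.8/(0.91·5.67×10⁻⁸·1.976) = 2.225×10⁹ K⁴.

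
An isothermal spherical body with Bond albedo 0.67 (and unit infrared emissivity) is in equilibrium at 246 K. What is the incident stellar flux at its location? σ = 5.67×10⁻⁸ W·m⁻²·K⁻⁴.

S ≈ 2520 W/m²

(1−a)S·πr² = σ·4πr²·T⁴ ⇒ S = 4σT⁴/(1−a).
S = 4·5.67×10⁻⁸·3.662×10⁹/0.330.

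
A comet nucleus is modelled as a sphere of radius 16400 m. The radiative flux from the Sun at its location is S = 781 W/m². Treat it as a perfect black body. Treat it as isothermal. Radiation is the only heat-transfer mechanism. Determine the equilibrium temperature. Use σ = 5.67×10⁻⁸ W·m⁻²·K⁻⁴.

T ≈ 242 K

At equilibrium, absorbed power = emitted power.
Absorbing cross-section = πr² = 8.450×10⁸ m²; emitting surface = 4πr² = 3.380×10⁹ m² (ratio 4).
S·A_cross = εσ·A_surf·T⁴  ⇒  T⁴ = S/(4σ).
T⁴ = 1.00·781/(4·5.67×10⁻⁸) = 3.444×10⁹ K⁴.
T = (3.444×10⁹)^(1/4).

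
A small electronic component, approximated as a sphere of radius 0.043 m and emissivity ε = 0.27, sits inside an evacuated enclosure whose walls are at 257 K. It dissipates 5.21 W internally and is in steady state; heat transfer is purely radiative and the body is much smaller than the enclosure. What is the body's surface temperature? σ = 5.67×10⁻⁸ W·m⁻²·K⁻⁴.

For a small grey body in a large enclosure, net radiated power = εσA(T⁴ − T_w⁴).
Steady state: P = εσA(T⁴ − T_w⁴) with A = 4πr² = 0.02324 m².
T⁴ = P/(εσA) + T_w⁴ = 5.21/(0.27·5.67×10⁻⁸·0.02324) + (257)⁴
    = 1.465×10¹⁰ + 4.362×10⁹ = 1.901×10¹⁰ K⁴.

T ≈ 371 K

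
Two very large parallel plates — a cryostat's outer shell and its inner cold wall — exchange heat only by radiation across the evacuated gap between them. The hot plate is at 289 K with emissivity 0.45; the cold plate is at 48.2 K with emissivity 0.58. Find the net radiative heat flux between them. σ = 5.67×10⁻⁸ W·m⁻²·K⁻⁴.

q ≈ 134 W/m²

For two infinite grey parallel plates, q = σ(T₁⁴ − T₂⁴)/(1/ε₁ + 1/ε₂ − 1).
T₁⁴ − T₂⁴ = 6.976×10⁹ − 5.397×10⁶ = 6.970×10⁹ K⁴.
1/ε₁ + 1/ε₂ − 1 = 2.222 + 1.724 − 1 = 2.946.
q = 5.67×10⁻⁸ × 6.970×10⁹ / 2.946.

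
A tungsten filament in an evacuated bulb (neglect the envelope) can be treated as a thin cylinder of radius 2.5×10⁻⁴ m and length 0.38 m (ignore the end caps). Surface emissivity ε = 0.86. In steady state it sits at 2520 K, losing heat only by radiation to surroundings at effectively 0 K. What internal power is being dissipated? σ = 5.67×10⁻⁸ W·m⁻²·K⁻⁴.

Steady state: P = εσA T⁴.
A = 2πrL = 5.969×10⁻⁴ m²; T⁴ = (2520)⁴ = 4.033×10¹³ K⁴.
P = 0.86 × 5.67×10⁻⁸ × 5.969×10⁻⁴ × 4.033×10¹³.

P ≈ 1170 W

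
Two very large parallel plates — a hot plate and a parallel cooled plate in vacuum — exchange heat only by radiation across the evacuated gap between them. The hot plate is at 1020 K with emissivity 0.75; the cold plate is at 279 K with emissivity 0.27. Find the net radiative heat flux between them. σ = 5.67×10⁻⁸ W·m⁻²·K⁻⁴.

q ≈ 15100 W/m²

For two infinite grey parallel plates, q = σ(T₁⁴ − T₂⁴)/(1/ε₁ + 1/ε₂ − 1).
T₁⁴ − T₂⁴ = 1.082×10¹² − 6.059×10⁹ = 1.076×10¹² K⁴.
1/ε₁ + 1/ε₂ − 1 = 1.333 + 3.704 − 1 = 4.037.
q = 5.67×10⁻⁸ × 1.076×10¹² / 4.037.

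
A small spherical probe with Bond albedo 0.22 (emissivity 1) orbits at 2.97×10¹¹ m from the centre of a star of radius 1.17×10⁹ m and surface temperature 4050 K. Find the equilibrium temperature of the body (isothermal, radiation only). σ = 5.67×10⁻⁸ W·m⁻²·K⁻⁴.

The star's surface emits σT_*⁴; at distance d the flux is S = σT_*⁴(R_*/d)².
S = 5.67×10⁻⁸·(4050)⁴·(1.17×10⁹/2.97×10¹¹)² = 236.7 W/m².
For an isothermal sphere T⁴ = (1−a)S/(4σ) = 8.142×10⁸ K⁴.

T ≈ 169 K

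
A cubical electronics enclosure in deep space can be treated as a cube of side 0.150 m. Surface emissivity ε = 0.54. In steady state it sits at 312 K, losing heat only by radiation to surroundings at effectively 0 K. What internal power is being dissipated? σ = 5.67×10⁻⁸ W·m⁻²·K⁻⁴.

Steady state: P = εσA T⁴.
A = 6L² = 0.1350 m²; T⁴ = (312)⁴ = 9.476×10⁹ K⁴.
P = 0.54 × 5.67×10⁻⁸ × 0.1350 × 9.476×10⁹.

P ≈ 39.2 W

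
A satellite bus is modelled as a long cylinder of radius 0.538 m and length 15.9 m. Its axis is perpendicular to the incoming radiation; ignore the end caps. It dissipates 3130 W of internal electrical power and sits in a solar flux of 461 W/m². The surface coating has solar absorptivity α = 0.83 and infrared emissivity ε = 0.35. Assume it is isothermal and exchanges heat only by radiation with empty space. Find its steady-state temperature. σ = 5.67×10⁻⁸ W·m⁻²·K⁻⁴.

At steady state, absorbed solar power + internal power = radiated power.
Absorbed: α·S·A_cross = 0.83·461·17.11 = 6546 W (cross-section 2rL).
Total input = 6546 + 3130 = 9676 W.
Radiated: εσ·A_surf·T⁴ with A_surf = 2πrL = 53.75 m².
T⁴ = 9676/(0.35·5.67×10⁻⁸·53.75) = 9.072×10⁹ K⁴.

T ≈ 309 K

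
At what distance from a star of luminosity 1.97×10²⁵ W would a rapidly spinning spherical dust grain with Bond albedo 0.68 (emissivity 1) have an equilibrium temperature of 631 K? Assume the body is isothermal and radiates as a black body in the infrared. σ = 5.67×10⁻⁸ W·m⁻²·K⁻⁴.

For an isothermal black-emitting sphere, (1−a)S·πr² = σ·4πr²·T⁴ ⇒ S = 4σT⁴/(1−a).
S = 4·5.67×10⁻⁸·(631)⁴/0.320 = 1.124×10⁵ W/m².
Flux falls as S = L/(4πd²), so d = √(L/(4πS)) = √(1.97×10²⁵/(4π·1.124×10⁵)).

d ≈ 3.74×10⁹ m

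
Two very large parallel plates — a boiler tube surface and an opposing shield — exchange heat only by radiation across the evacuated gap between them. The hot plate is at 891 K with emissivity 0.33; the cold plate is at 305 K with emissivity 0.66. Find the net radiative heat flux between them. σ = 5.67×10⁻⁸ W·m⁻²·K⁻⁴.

q ≈ 9940 W/m²

For two infinite grey parallel plates, q = σ(T₁⁴ − T₂⁴)/(1/ε₁ + 1/ε₂ − 1).
T₁⁴ − T₂⁴ = 6.302×10¹¹ − 8.654×10⁹ = 6.216×10¹¹ K⁴.
1/ε₁ + 1/ε₂ − 1 = 3.030 + 1.515 − 1 = 3.545.
q = 5.67×10⁻⁸ × 6.216×10¹¹ / 3.545.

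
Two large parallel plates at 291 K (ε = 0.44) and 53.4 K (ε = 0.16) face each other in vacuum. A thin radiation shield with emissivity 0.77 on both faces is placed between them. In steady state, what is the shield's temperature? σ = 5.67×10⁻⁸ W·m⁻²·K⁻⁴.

T_s ≈ 268 K

In steady state the net flux on the hot side equals that on the cold side.
σ(T₁⁴−T_s⁴)/D₁ = σ(T_s⁴−T₂⁴)/D₂, with D₁ = 1/ε₁+1/ε_s−1 = 2.571, D₂ = 1/ε_s+1/ε₂−1 = 6.549.
Solve for T_s⁴: T_s⁴ = (D₂·T₁⁴ + D₁·T₂⁴)/(D₁+D₂) = 5.151×10⁹ K⁴.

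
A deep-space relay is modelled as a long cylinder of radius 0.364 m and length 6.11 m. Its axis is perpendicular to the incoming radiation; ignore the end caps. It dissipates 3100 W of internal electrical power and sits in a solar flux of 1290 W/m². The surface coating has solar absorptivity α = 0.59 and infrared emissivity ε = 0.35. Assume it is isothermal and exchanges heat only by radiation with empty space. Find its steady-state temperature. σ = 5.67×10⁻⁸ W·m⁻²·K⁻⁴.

T ≈ 391 K

At steady state, absorbed solar power + internal power = radiated power.
Absorbed: α·S·A_cross = 0.59·1290·4.448 = 3385 W (cross-section 2rL).
Total input = 3385 + 3100 = 6485 W.
Radiated: εσ·A_surf·T⁴ with A_surf = 2πrL = 13.97 m².
T⁴ = 6485/(0.35·5.67×10⁻⁸·13.97) = 2.339×10¹⁰ K⁴.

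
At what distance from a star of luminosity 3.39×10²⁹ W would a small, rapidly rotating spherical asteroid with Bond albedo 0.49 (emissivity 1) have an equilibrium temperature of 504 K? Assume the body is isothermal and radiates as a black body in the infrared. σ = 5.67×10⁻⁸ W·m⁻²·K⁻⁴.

d ≈ 9.70×10¹¹ m

For an isothermal black-emitting sphere, (1−a)S·πr² = σ·4πr²·T⁴ ⇒ S = 4σT⁴/(1−a).
S = 4·5.67×10⁻⁸·(504)⁴/0.510 = 28690 W/m².
Flux falls as S = L/(4πd²), so d = √(L/(4πS)) = √(3.39×10²⁹/(4π·28690)).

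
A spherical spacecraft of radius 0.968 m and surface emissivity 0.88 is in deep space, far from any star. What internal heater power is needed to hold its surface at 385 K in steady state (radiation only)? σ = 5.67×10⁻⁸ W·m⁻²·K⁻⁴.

P = εσ·4πr²·T⁴.
4πr² = 11.77 m²; T⁴ = 2.197×10¹⁰ K⁴.
P = 0.88·5.67×10⁻⁸·11.77·2.197×10¹⁰.

P ≈ 12900 W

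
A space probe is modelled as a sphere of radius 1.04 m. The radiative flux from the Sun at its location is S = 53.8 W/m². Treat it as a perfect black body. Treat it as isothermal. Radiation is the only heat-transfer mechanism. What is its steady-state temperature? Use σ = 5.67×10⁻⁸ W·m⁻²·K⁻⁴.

T ≈ 124 K

At equilibrium, absorbed power = emitted power.
Absorbing cross-section = πr² = 3.398 m²; emitting surface = 4πr² = 13.59 m² (ratio 4).
S·A_cross = εσ·A_surf·T⁴  ⇒  T⁴ = S/(4σ).
T⁴ = 1.00·53.8/(4·5.67×10⁻⁸) = 2.372×10⁸ K⁴.
T = (2.372×10⁸)^(1/4).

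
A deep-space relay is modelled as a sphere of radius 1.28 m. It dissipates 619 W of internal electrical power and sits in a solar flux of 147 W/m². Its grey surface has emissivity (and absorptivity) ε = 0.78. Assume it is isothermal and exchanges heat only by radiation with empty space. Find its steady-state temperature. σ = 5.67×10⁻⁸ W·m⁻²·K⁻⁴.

T ≈ 191 K

At steady state, absorbed solar power + internal power = radiated power.
Absorbed: α·S·A_cross = 0.78·147·5.147 = 590.2 W (cross-section πr²).
Total input = 590.2 + 619 = 1209 W.
Radiated: εσ·A_surf·T⁴ with A_surf = 4πr² = 20.59 m².
T⁴ = 1209/(0.78·5.67×10⁻⁸·20.59) = 1.328×10⁹ K⁴.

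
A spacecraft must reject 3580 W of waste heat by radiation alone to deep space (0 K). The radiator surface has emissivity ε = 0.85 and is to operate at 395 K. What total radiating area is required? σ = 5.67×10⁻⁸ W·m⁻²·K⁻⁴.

P = εσA T⁴ ⇒ A = P/(εσT⁴).
T⁴ = 2.434×10¹⁰ K⁴.
A = 3580/(0.85 × 5.67×10⁻⁸ × 2.434×10¹⁰).

A ≈ 3.05 m²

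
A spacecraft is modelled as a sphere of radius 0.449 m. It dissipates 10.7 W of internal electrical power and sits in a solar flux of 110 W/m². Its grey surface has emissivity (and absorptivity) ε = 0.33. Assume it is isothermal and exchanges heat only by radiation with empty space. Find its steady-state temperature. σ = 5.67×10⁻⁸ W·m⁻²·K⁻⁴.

At steady state, absorbed solar power + internal power = radiated power.
Absorbed: α·S·A_cross = 0.33·110·0.6333 = 22.99 W (cross-section πr²).
Total input = 22.99 + 10.7 = 33.69 W.
Radiated: εσ·A_surf·T⁴ with A_surf = 4πr² = 2.533 m².
T⁴ = 33.69/(0.33·5.67×10⁻⁸·2.533) = 7.107×10⁸ K⁴.

T ≈ 163 K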